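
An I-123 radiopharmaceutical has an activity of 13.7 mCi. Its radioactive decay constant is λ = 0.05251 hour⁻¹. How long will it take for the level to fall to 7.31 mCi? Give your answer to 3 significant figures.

t½ = ln 2 / λ = 0.69315 / 0.05251 ≈ 13.2 hours.
Fraction remaining = 7.31/13.7 ≈ 0.53358.
n = log₂(13.7/7.31) = ln(1.8741)/ln 2 ≈ 0.90623 half-lives.
t = n × t½ = 0.90623 × 13.2 ≈ 11.963 hours.

12.0 hours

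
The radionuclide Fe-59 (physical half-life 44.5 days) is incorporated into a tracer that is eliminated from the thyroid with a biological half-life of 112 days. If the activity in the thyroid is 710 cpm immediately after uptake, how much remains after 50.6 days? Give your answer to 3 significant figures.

236 cpm

1/t_eff = 1/t_phys + 1/t_biol = 1/44.5 + 1/112 = 0.0314 per day.
t_eff = 44.5 × 112 / (44.5 + 112) ≈ 31.847 days.
Remaining = 710 × (1/2)^(50.6/31.847) = 710 × (1/2)^1.5889 ≈ 236.03 cpm.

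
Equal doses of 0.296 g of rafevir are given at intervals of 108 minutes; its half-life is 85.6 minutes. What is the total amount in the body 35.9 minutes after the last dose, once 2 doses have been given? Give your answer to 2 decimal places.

0.31 g

The 2 doses were given 143.9, 35.9 minutes ago.
Total = 0.296·(1/2)^(143.9/85.6) + 0.296·(1/2)^(35.9/85.6)
      = 0.092308 + 0.22133 ≈ 0.31364 g.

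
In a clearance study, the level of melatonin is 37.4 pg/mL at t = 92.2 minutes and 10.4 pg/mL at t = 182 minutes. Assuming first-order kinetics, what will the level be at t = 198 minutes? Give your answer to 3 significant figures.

8.28 pg/mL

Over Δt = 182 − 92.2 = 89.8 minutes, the level fell by a factor of 37.4/10.4 ≈ 3.5962.
n = log₂(3.5962) ≈ 1.8465 half-lives, so t½ = 89.8/1.8465 ≈ 48.634 minutes.
From t = 182 to t = 198: 10.4 × (1/2)^((198−182)/48.634) ≈ 8.2794 pg/mL.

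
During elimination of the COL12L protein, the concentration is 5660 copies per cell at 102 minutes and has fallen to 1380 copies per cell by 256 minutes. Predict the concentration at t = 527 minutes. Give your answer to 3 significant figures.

Over Δt = 256 − 102 = 154 minutes, the level fell by a factor of 5660/1380 ≈ 4.1014.
n = log₂(4.1014) ≈ 2.0361 half-lives, so t½ = 154/2.0361 ≈ 75.634 minutes.
From t = 256 to t = 527: 1380 × (1/2)^((527−256)/75.634) ≈ 115.15 copies per cell.

115 copies per cell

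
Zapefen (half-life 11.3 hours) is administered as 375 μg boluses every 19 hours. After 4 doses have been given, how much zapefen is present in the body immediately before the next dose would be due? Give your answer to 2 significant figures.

The 4 doses were given 76, 57, 38, 19 hours ago.
Total = 375·(1/2)^(76/11.3) + 375·(1/2)^(57/11.3) + 375·(1/2)^(38/11.3) + 375·(1/2)^(19/11.3)
      = 3.5433 + 11.365 + 36.452 + 116.92 ≈ 168.28 μg.

170 μg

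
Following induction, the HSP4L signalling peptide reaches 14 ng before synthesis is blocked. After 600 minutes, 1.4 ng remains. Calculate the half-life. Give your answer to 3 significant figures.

181 minutes

A/A₀ = 1.4/14 ≈ 0.1.
n = log₂(10) ≈ 3.3219 half-lives elapsed in 600 minutes.
t½ = 600/3.3219 ≈ 180.62 minutes.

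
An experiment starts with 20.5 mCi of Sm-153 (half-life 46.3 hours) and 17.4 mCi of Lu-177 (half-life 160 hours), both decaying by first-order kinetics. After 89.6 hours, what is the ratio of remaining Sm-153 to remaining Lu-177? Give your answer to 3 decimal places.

0.454

Sm-153: 20.5 × (1/2)^(89.6/46.3) = 20.5 × (1/2)^1.9352 ≈ 5.3604 mCi.
Lu-177: 17.4 × (1/2)^(89.6/160) = 17.4 × (1/2)^0.56 ≈ 11.802 mCi.
Ratio ≈ 5.3604 / 11.802 ≈ 0.45418.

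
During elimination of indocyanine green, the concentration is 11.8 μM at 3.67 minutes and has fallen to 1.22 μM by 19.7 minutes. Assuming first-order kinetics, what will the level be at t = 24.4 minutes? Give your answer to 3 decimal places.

Over Δt = 19.7 − 3.67 = 16.03 minutes, the level fell by a factor of 11.8/1.22 ≈ 9.6721.
n = log₂(9.6721) ≈ 3.2738 half-lives, so t½ = 16.03/3.2738 ≈ 4.8964 minutes.
From t = 19.7 to t = 24.4: 1.22 × (1/2)^((24.4−19.7)/4.8964) ≈ 0.6272 μM.

0.627 μM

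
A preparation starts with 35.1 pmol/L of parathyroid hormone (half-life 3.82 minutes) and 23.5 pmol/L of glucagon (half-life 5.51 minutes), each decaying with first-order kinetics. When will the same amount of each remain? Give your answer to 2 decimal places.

Set 35.1·(1/2)^(t/3.82) = 23.5·(1/2)^(t/5.51).
Taking log₂: log₂(35.1/23.5) = t·(1/3.82 − 1/5.51).
log₂(1.4936) = 0.57881; 1/3.82 − 1/5.51 = 0.080292.
t = 0.57881 / 0.080292 ≈ 7.2088 minutes.

7.21 minutes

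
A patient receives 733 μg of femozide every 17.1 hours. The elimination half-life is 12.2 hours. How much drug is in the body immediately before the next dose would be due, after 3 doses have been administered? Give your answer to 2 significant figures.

420 μg

The 3 doses were given 51.3, 34.2, 17.1 hours ago.
Total = 733·(1/2)^(51.3/12.2) + 733·(1/2)^(34.2/12.2) + 733·(1/2)^(17.1/12.2)
      = 39.746 + 105.01 + 277.44 ≈ 422.2 μg.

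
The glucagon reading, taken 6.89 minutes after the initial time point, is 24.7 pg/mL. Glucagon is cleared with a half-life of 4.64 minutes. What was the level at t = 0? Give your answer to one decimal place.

69.1 pg/mL

Number of half-lives elapsed: n = 6.89/4.64 ≈ 1.4849.
A₀ = A × 2^n = 24.7 × 2^1.4849 = 24.7 × 2.799 ≈ 69.135 pg/mL.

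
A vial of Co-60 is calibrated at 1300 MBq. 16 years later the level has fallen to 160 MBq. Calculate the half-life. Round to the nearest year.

5 years

A/A₀ = 160/1300 ≈ 0.12308.
n = log₂(8.125) ≈ 3.0224 half-lives elapsed in 16 years.
t½ = 16/3.0224 ≈ 5.2939 years.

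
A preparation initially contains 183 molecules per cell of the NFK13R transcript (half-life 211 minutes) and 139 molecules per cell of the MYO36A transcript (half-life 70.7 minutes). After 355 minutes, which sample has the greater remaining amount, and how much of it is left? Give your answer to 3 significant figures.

NFK13R transcript: 183 × (1/2)^1.6825 ≈ 57.014 molecules per cell.
MYO36A transcript: 139 × (1/2)^5.0212 ≈ 4.2803 molecules per cell.
NFK13R transcript has more remaining, at ≈ 57.014 molecules per cell.

NFK13R transcript, 57.0 molecules per cell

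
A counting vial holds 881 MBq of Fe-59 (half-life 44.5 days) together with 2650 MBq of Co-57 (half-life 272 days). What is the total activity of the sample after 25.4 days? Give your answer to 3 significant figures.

3080 MBq

Fe-59: 881 × (1/2)^(25.4/44.5) = 881 × (1/2)^0.57079 ≈ 593.13 MBq.
Co-57: 2650 × (1/2)^(25.4/272) = 2650 × (1/2)^0.093382 ≈ 2483.9 MBq.
Total = 593.13 + 2483.9 ≈ 3077 MBq.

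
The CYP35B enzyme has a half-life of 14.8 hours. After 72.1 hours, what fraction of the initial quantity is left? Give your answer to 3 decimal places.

n = 72.1/14.8 ≈ 4.8716 half-lives.
Fraction remaining = (1/2)^4.8716 ≈ 0.034158.

0.034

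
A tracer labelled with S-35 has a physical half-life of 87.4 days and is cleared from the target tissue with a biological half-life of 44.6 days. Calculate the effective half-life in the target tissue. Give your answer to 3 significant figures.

1/t_eff = 1/t_phys + 1/t_biol = 1/87.4 + 1/44.6 = 0.033863 per day.
t_eff = 87.4 × 44.6 / (87.4 + 44.6) ≈ 29.531 days.

29.5 days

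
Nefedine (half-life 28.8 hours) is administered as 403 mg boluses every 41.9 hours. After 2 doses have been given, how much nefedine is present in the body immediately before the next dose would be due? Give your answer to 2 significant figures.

200 mg

The 2 doses were given 83.8, 41.9 hours ago.
Total = 403·(1/2)^(83.8/28.8) + 403·(1/2)^(41.9/28.8)
      = 53.628 + 147.01 ≈ 200.64 mg.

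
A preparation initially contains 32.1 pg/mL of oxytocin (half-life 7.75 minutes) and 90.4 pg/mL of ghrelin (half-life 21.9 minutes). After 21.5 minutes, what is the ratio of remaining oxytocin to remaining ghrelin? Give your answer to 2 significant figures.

oxytocin: 32.1 × (1/2)^(21.5/7.75) = 32.1 × (1/2)^2.7742 ≈ 4.6923 pg/mL.
ghrelin: 90.4 × (1/2)^(21.5/21.9) = 90.4 × (1/2)^0.98174 ≈ 45.776 pg/mL.
Ratio ≈ 4.6923 / 45.776 ≈ 0.10251.

0.10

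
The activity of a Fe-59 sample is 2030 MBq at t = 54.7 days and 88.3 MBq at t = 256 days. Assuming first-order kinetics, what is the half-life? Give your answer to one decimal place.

Over Δt = 256 − 54.7 = 201.3 days, the level fell by a factor of 2030/88.3 ≈ 22.99.
n = log₂(22.99) ≈ 4.5229 half-lives, so t½ = 201.3/4.5229 ≈ 44.507 days.

44.5 days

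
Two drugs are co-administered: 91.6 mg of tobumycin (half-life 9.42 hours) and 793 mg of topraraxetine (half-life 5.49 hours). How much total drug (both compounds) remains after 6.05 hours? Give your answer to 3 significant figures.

428 mg

tobumycin: 91.6 × (1/2)^(6.05/9.42) = 91.6 × (1/2)^0.64225 ≈ 58.689 mg.
topraraxetine: 793 × (1/2)^(6.05/5.49) = 793 × (1/2)^1.102 ≈ 369.43 mg.
Total = 58.689 + 369.43 ≈ 428.12 mg.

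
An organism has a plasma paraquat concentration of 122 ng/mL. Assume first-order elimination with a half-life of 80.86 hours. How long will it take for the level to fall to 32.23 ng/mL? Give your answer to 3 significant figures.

Fraction remaining = 32.23/122 ≈ 0.26418.
n = log₂(122/32.23) = ln(3.7853)/ln 2 ≈ 1.9204 half-lives.
t = n × t½ = 1.9204 × 80.86 ≈ 155.28 hours.

155 hours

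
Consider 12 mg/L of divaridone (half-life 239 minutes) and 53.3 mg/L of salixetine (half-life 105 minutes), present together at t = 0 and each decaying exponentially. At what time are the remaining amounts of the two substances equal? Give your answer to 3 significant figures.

Set 12·(1/2)^(t/239) = 53.3·(1/2)^(t/105).
Taking log₂: log₂(12/53.3) = t·(1/239 − 1/105).
log₂(0.22514) = -2.1511; 1/239 − 1/105 = -0.0053397.
t = -2.1511 / -0.0053397 ≈ 402.85 minutes.

403 minutes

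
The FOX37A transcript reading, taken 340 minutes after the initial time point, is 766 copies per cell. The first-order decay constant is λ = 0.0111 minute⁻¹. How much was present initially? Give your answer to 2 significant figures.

t½ = ln 2 / λ = 0.69315 / 0.0111 ≈ 62.446 minutes.
Number of half-lives elapsed: n = 340/62.446 ≈ 5.4447.
A₀ = A × 2^n = 766 × 2^5.4447 = 766 × 43.554 ≈ 33362 copies per cell.

33000 copies per cell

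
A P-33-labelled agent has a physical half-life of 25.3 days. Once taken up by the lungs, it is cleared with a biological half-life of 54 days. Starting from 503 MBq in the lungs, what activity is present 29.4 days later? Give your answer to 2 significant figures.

1/t_eff = 1/t_phys + 1/t_biol = 1/25.3 + 1/54 = 0.058044 per day.
t_eff = 25.3 × 54 / (25.3 + 54) ≈ 17.228 days.
Remaining = 503 × (1/2)^(29.4/17.228) = 503 × (1/2)^1.7065 ≈ 154.12 MBq.

150 MBq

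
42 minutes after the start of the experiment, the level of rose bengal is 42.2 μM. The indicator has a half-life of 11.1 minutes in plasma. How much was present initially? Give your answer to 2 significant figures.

Number of half-lives elapsed: n = 42/11.1 ≈ 3.7838.
A₀ = A × 2^n = 42.2 × 2^3.7838 = 42.2 × 13.773 ≈ 581.23 μM.

580 μM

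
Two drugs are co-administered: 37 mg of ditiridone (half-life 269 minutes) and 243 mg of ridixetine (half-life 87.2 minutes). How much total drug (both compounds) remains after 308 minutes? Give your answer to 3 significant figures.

37.7 mg

ditiridone: 37 × (1/2)^(308/269) = 37 × (1/2)^1.145 ≈ 16.731 mg.
ridixetine: 243 × (1/2)^(308/87.2) = 243 × (1/2)^3.5321 ≈ 21.006 mg.
Total = 16.731 + 21.006 ≈ 37.737 mg.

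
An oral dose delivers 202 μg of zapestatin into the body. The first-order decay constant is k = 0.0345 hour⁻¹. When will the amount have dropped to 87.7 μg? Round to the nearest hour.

t½ = ln 2 / k = 0.69315 / 0.0345 ≈ 20.091 hours.
Fraction remaining = 87.7/202 ≈ 0.43416.
n = log₂(202/87.7) = ln(2.3033)/ln 2 ≈ 1.2037 half-lives.
t = n × t½ = 1.2037 × 20.091 ≈ 24.184 hours.

24 hours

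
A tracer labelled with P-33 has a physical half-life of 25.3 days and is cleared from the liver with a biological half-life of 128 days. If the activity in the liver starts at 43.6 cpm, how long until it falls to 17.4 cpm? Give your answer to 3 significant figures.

28.0 days

1/t_eff = 1/t_phys + 1/t_biol = 1/25.3 + 1/128 = 0.047338 per day.
t_eff = 25.3 × 128 / (25.3 + 128) ≈ 21.125 days.
n = log₂(43.6/17.4) ≈ 1.3252; t = 1.3252 × 21.125 ≈ 27.995 days.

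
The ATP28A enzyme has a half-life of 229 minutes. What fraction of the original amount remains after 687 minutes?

0.125

n = 687/229 ≈ 3 half-lives.
Fraction remaining = (1/2)^3 ≈ 0.125.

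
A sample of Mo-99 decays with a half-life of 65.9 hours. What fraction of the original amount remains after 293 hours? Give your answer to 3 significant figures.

n = 293/65.9 ≈ 4.4461 half-lives.
Fraction remaining = (1/2)^4.4461 ≈ 0.045876.

0.0459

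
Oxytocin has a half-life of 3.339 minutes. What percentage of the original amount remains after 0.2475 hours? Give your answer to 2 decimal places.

0.2475 hours = 14.85 minutes.
n = 14.85/3.339 ≈ 4.4474 half-lives.
Fraction remaining = (1/2)^4.4474 ≈ 0.045834, i.e. 4.5834%.

4.58%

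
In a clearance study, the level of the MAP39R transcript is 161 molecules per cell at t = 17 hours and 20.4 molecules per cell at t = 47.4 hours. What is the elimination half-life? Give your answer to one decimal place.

Over Δt = 47.4 − 17 = 30.4 hours, the level fell by a factor of 161/20.4 ≈ 7.8922.
n = log₂(7.8922) ≈ 2.9804 half-lives, so t½ = 30.4/2.9804 ≈ 10.2 hours.

10.2 hours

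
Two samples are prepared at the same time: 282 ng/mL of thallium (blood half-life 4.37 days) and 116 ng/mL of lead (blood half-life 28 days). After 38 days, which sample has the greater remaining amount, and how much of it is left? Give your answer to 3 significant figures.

lead, 45.3 ng/mL

thallium: 282 × (1/2)^8.6957 ≈ 0.68014 ng/mL.
lead: 116 × (1/2)^1.3571 ≈ 45.281 ng/mL.
Lead has more remaining, at ≈ 45.281 ng/mL.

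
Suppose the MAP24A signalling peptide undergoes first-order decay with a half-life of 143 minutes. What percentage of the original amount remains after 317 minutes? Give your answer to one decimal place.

21.5%

n = 317/143 ≈ 2.2168 half-lives.
Fraction remaining = (1/2)^2.2168 ≈ 0.21512, i.e. 21.512%.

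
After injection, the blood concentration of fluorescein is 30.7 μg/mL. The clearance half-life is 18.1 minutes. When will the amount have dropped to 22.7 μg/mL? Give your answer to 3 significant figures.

7.88 minutes

Fraction remaining = 22.7/30.7 ≈ 0.73941.
n = log₂(30.7/22.7) = ln(1.3524)/ln 2 ≈ 0.43555 half-lives.
t = n × t½ = 0.43555 × 18.1 ≈ 7.8834 minutes.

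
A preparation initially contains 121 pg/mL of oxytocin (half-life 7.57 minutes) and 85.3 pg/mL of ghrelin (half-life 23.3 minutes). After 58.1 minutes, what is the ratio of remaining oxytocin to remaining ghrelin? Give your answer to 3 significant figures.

0.0391

oxytocin: 121 × (1/2)^(58.1/7.57) = 121 × (1/2)^7.675 ≈ 0.59207 pg/mL.
ghrelin: 85.3 × (1/2)^(58.1/23.3) = 85.3 × (1/2)^2.4936 ≈ 15.146 pg/mL.
Ratio ≈ 0.59207 / 15.146 ≈ 0.039089.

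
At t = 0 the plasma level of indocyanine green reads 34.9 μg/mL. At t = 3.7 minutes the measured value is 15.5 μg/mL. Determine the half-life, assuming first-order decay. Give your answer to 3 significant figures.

3.16 minutes

A/A₀ = 15.5/34.9 ≈ 0.44413.
n = log₂(2.2516) ≈ 1.171 half-lives elapsed in 3.7 minutes.
t½ = 3.7/1.171 ≈ 3.1598 minutes.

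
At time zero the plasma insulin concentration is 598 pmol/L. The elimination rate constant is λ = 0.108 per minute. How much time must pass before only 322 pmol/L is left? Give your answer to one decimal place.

t½ = ln 2 / λ = 0.69315 / 0.108 ≈ 6.418 minutes.
Fraction remaining = 322/598 ≈ 0.53846.
n = log₂(598/322) = ln(1.8571)/ln 2 ≈ 0.89308 half-lives.
t = n × t½ = 0.89308 × 6.418 ≈ 5.7318 minutes.

5.7 minutes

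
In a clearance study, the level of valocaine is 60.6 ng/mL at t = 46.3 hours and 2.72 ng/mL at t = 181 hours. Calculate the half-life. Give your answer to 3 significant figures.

Over Δt = 181 − 46.3 = 134.7 hours, the level fell by a factor of 60.6/2.72 ≈ 22.279.
n = log₂(22.279) ≈ 4.4776 half-lives, so t½ = 134.7/4.4776 ≈ 30.083 hours.

30.1 hours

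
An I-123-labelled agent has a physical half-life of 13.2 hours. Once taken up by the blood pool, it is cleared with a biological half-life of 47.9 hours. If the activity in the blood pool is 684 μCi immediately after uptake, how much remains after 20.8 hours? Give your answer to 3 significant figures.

1/t_eff = 1/t_phys + 1/t_biol = 1/13.2 + 1/47.9 = 0.096634 per hour.
t_eff = 13.2 × 47.9 / (13.2 + 47.9) ≈ 10.348 hours.
Remaining = 684 × (1/2)^(20.8/10.348) = 684 × (1/2)^2.01 ≈ 169.82 μCi.

170 μCi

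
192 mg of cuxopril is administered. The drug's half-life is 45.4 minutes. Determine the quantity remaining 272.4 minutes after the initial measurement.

3 mg

Elapsed time is 6 half-lives (272.4/45.4).
Each half-life halves the amount: 192 × (1/2)^6 = 192/64 = 3 mg.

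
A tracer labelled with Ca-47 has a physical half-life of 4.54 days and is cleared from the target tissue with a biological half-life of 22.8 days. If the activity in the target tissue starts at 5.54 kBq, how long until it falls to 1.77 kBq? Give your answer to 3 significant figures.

1/t_eff = 1/t_phys + 1/t_biol = 1/4.54 + 1/22.8 = 0.26412 per day.
t_eff = 4.54 × 22.8 / (4.54 + 22.8) ≈ 3.7861 days.
n = log₂(5.54/1.77) ≈ 1.6461; t = 1.6461 × 3.7861 ≈ 6.2324 days.

6.23 days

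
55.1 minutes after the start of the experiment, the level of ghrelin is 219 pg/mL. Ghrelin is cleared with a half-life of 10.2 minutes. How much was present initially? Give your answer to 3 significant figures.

Number of half-lives elapsed: n = 55.1/10.2 ≈ 5.402.
A₀ = A × 2^n = 219 × 2^5.402 = 219 × 42.282 ≈ 9259.7 pg/mL.

9260 pg/mL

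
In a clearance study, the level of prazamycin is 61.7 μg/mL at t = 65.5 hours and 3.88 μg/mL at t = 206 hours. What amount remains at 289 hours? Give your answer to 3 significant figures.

Over Δt = 206 − 65.5 = 140.5 hours, the level fell by a factor of 61.7/3.88 ≈ 15.902.
n = log₂(15.902) ≈ 3.9911 half-lives, so t½ = 140.5/3.9911 ≈ 35.203 hours.
From t = 206 to t = 289: 3.88 × (1/2)^((289−206)/35.203) ≈ 0.75697 μg/mL.

0.757 μg/mL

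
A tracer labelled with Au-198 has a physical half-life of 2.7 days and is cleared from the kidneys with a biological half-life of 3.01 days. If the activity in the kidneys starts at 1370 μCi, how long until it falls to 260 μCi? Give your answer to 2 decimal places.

3.41 days

1/t_eff = 1/t_phys + 1/t_biol = 1/2.7 + 1/3.01 = 0.7026 per day.
t_eff = 2.7 × 3.01 / (2.7 + 3.01) ≈ 1.4233 days.
n = log₂(1370/260) ≈ 2.3976; t = 2.3976 × 1.4233 ≈ 3.4125 days.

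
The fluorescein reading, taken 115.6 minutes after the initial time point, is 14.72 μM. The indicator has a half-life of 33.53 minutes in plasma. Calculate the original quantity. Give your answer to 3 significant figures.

Number of half-lives elapsed: n = 115.6/33.53 ≈ 3.4477.
A₀ = A × 2^n = 14.72 × 2^3.4477 = 14.72 × 10.911 ≈ 160.6 μM.

161 μM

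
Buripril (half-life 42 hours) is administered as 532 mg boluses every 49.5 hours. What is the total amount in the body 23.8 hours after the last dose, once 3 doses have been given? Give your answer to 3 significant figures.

588 mg

The 3 doses were given 122.8, 73.3, 23.8 hours ago.
Total = 532·(1/2)^(122.8/42) + 532·(1/2)^(73.3/42) + 532·(1/2)^(23.8/42)
      = 70.106 + 158.69 + 359.19 ≈ 587.99 mg.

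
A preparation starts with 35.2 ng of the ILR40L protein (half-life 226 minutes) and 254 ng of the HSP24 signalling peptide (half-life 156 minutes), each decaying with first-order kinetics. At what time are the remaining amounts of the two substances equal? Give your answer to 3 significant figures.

1440 minutes

Set 35.2·(1/2)^(t/226) = 254·(1/2)^(t/156).
Taking log₂: log₂(35.2/254) = t·(1/226 − 1/156).
log₂(0.13858) = -2.8512; 1/226 − 1/156 = -0.0019855.
t = -2.8512 / -0.0019855 ≈ 1436 minutes.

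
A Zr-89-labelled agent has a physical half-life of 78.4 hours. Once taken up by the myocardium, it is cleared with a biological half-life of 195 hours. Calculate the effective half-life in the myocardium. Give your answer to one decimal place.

55.9 hours

1/t_eff = 1/t_phys + 1/t_biol = 1/78.4 + 1/195 = 0.017883 per hour.
t_eff = 78.4 × 195 / (78.4 + 195) ≈ 55.918 hours.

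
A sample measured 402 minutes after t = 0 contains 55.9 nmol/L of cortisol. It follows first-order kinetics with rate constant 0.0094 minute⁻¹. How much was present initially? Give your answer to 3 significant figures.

2450 nmol/L

t½ = ln 2 / λ = 0.69315 / 0.0094 ≈ 73.739 minutes.
Number of half-lives elapsed: n = 402/73.739 ≈ 5.4517.
A₀ = A × 2^n = 55.9 × 2^5.4517 = 55.9 × 43.763 ≈ 2446.4 nmol/L.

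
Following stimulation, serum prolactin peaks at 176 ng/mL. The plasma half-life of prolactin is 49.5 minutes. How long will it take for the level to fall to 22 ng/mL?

148.5 minutes

22/176 = 1/8, so 3 half-lives have elapsed.
t = 3 × 49.5 = 148.5 minutes.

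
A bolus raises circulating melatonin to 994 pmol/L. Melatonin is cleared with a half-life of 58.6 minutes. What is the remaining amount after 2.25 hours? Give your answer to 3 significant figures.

201 pmol/L

Convert the elapsed time: 2.25 hours = 135 minutes.
Number of half-lives: n = 135/58.6 ≈ 2.3038.
Remaining = 994 × (1/2)^2.3038 = 994 × 0.20254 ≈ 201.32 pmol/L.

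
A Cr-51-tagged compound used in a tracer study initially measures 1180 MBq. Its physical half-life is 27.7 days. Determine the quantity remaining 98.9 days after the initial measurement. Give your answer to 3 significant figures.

99.3 MBq

Number of half-lives: n = 98.9/27.7 ≈ 3.5704.
Remaining = 1180 × (1/2)^3.5704 = 1180 × 0.084179 ≈ 99.331 MBq.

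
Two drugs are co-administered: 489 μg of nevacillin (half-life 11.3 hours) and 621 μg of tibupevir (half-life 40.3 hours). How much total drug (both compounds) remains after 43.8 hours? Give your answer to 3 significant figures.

326 μg

nevacillin: 489 × (1/2)^(43.8/11.3) = 489 × (1/2)^3.8761 ≈ 33.303 μg.
tibupevir: 621 × (1/2)^(43.8/40.3) = 621 × (1/2)^1.0868 ≈ 292.36 μg.
Total = 33.303 + 292.36 ≈ 325.66 μg.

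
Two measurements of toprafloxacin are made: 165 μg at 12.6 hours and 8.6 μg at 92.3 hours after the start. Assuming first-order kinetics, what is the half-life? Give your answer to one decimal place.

18.7 hours

Over Δt = 92.3 − 12.6 = 79.7 hours, the level fell by a factor of 165/8.6 ≈ 19.186.
n = log₂(19.186) ≈ 4.262 half-lives, so t½ = 79.7/4.262 ≈ 18.7 hours.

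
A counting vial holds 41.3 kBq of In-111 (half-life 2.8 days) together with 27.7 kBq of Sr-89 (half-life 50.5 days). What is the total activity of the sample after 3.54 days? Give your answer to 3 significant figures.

In-111: 41.3 × (1/2)^(3.54/2.8) = 41.3 × (1/2)^1.2643 ≈ 17.193 kBq.
Sr-89: 27.7 × (1/2)^(3.54/50.5) = 27.7 × (1/2)^0.070099 ≈ 26.386 kBq.
Total = 17.193 + 26.386 ≈ 43.58 kBq.

43.6 kBq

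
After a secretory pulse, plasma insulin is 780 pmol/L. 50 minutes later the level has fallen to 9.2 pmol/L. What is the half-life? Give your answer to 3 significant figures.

A/A₀ = 9.2/780 ≈ 0.011795.
n = log₂(84.783) ≈ 6.4057 half-lives elapsed in 50 minutes.
t½ = 50/6.4057 ≈ 7.8056 minutes.

7.81 minutes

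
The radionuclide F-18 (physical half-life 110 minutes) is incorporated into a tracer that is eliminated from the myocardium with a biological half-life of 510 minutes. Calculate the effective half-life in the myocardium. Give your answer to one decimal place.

90.5 minutes

1/t_eff = 1/t_phys + 1/t_biol = 1/110 + 1/510 = 0.011052 per minute.
t_eff = 110 × 510 / (110 + 510) ≈ 90.484 minutes.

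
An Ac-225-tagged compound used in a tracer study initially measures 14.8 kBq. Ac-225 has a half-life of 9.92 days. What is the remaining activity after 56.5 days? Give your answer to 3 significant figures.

Number of half-lives: n = 56.5/9.92 ≈ 5.6956.
Remaining = 14.8 × (1/2)^5.6956 = 14.8 × 0.019296 ≈ 0.28558 kBq.

0.286 kBq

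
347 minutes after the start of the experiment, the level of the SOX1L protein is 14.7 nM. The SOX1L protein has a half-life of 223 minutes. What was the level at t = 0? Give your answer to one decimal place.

43.2 nM

Number of half-lives elapsed: n = 347/223 ≈ 1.5561.
A₀ = A × 2^n = 14.7 × 2^1.5561 = 14.7 × 2.9405 ≈ 43.225 nM.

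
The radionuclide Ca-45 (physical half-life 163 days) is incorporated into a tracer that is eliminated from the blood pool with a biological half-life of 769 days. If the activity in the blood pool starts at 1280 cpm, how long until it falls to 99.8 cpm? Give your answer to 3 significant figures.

495 days

1/t_eff = 1/t_phys + 1/t_biol = 1/163 + 1/769 = 0.0074354 per day.
t_eff = 163 × 769 / (163 + 769) ≈ 134.49 days.
n = log₂(1280/99.8) ≈ 3.681; t = 3.681 × 134.49 ≈ 495.06 days.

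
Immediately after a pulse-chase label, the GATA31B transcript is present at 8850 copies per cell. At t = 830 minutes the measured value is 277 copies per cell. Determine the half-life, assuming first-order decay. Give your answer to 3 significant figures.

A/A₀ = 277/8850 ≈ 0.031299.
n = log₂(31.949) ≈ 4.9977 half-lives elapsed in 830 minutes.
t½ = 830/4.9977 ≈ 166.08 minutes.

166 minutes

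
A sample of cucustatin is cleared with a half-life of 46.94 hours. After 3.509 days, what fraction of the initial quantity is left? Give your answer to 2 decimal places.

3.509 days = 84.216 hours.
n = 84.216/46.94 ≈ 1.7941 half-lives.
Fraction remaining = (1/2)^1.7941 ≈ 0.28835.

0.29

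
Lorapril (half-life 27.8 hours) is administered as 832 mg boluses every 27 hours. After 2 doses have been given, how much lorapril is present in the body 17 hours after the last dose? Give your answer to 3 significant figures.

The 2 doses were given 44, 17 hours ago.
Total = 832·(1/2)^(44/27.8) + 832·(1/2)^(17/27.8)
      = 277.76 + 544.55 ≈ 822.32 mg.

822 mg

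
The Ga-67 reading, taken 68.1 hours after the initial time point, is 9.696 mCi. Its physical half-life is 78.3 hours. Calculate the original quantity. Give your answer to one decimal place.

17.7 mCi

Number of half-lives elapsed: n = 68.1/78.3 ≈ 0.86973.
A₀ = A × 2^n = 9.696 × 2^0.86973 = 9.696 × 1.8273 ≈ 17.718 mCi.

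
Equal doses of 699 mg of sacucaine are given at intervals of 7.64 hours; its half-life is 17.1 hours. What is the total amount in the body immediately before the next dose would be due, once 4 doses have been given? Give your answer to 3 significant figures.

1370 mg

The 4 doses were given 30.56, 22.92, 15.28, 7.64 hours ago.
Total = 699·(1/2)^(30.56/17.1) + 699·(1/2)^(22.92/17.1) + 699·(1/2)^(15.28/17.1) + 699·(1/2)^(7.64/17.1)
      = 202.53 + 276.05 + 376.26 + 512.84 ≈ 1367.7 mg.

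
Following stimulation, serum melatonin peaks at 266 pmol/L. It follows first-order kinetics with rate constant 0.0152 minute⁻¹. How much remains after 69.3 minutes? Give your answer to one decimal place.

92.8 pmol/L

t½ = ln 2 / λ = 0.69315 / 0.0152 ≈ 45.602 minutes.
Number of half-lives: n = 69.3/45.602 ≈ 1.5197.
Remaining = 266 × (1/2)^1.5197 = 266 × 0.34876 ≈ 92.771 pmol/L.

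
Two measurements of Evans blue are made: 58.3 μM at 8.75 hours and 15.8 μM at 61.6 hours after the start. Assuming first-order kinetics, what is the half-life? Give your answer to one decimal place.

28.1 hours

Over Δt = 61.6 − 8.75 = 52.85 hours, the level fell by a factor of 58.3/15.8 ≈ 3.6899.
n = log₂(3.6899) ≈ 1.8836 half-lives, so t½ = 52.85/1.8836 ≈ 28.058 hours.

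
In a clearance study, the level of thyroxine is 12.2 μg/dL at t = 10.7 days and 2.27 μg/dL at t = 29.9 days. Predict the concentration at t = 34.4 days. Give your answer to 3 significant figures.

1.53 μg/dL

Over Δt = 29.9 − 10.7 = 19.2 days, the level fell by a factor of 12.2/2.27 ≈ 5.3744.
n = log₂(5.3744) ≈ 2.4261 half-lives, so t½ = 19.2/2.4261 ≈ 7.9139 days.
From t = 29.9 to t = 34.4: 2.27 × (1/2)^((34.4−29.9)/7.9139) ≈ 1.5306 μg/dL.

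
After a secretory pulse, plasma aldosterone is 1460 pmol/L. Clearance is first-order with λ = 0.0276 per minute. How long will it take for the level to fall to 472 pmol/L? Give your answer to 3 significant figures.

t½ = ln 2 / λ = 0.69315 / 0.0276 ≈ 25.114 minutes.
Fraction remaining = 472/1460 ≈ 0.32329.
n = log₂(1460/472) = ln(3.0932)/ln 2 ≈ 1.6291 half-lives.
t = n × t½ = 1.6291 × 25.114 ≈ 40.914 minutes.

40.9 minutes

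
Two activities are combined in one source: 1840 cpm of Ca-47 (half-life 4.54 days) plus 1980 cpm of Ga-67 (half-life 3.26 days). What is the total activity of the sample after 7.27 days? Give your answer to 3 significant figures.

Ca-47: 1840 × (1/2)^(7.27/4.54) = 1840 × (1/2)^1.6013 ≈ 606.42 cpm.
Ga-67: 1980 × (1/2)^(7.27/3.26) = 1980 × (1/2)^2.2301 ≈ 422.04 cpm.
Total = 606.42 + 422.04 ≈ 1028.5 cpm.

1030 cpm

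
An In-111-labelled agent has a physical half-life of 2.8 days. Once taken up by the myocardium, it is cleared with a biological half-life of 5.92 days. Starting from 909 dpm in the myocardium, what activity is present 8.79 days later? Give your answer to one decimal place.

36.9 dpm

1/t_eff = 1/t_phys + 1/t_biol = 1/2.8 + 1/5.92 = 0.52606 per day.
t_eff = 2.8 × 5.92 / (2.8 + 5.92) ≈ 1.9009 days.
Remaining = 909 × (1/2)^(8.79/1.9009) = 909 × (1/2)^4.6241 ≈ 36.862 dpm.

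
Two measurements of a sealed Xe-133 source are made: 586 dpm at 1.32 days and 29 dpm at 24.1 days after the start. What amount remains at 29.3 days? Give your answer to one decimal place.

14.6 dpm

Over Δt = 24.1 − 1.32 = 22.78 days, the level fell by a factor of 586/29 ≈ 20.207.
n = log₂(20.207) ≈ 4.3368 half-lives, so t½ = 22.78/4.3368 ≈ 5.2528 days.
From t = 24.1 to t = 29.3: 29 × (1/2)^((29.3−24.1)/5.2528) ≈ 14.601 dpm.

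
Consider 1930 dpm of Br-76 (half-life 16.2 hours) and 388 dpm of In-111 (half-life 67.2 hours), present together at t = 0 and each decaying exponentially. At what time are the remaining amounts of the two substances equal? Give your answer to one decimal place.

Set 1930·(1/2)^(t/16.2) = 388·(1/2)^(t/67.2).
Taking log₂: log₂(1930/388) = t·(1/16.2 − 1/67.2).
log₂(4.9742) = 2.3145; 1/16.2 − 1/67.2 = 0.046847.
t = 2.3145 / 0.046847 ≈ 49.404 hours.

49.4 hours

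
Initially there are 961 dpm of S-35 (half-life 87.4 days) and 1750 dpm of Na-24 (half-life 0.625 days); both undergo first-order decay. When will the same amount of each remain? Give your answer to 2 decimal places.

Set 961·(1/2)^(t/87.4) = 1750·(1/2)^(t/0.625).
Taking log₂: log₂(961/1750) = t·(1/87.4 − 1/0.625).
log₂(0.54914) = -0.86475; 1/87.4 − 1/0.625 = -1.5886.
t = -0.86475 / -1.5886 ≈ 0.54436 days.

0.54 days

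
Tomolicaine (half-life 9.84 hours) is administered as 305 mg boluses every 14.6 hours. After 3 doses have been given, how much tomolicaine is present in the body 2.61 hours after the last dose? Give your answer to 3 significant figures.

The 3 doses were given 31.81, 17.21, 2.61 hours ago.
Total = 305·(1/2)^(31.81/9.84) + 305·(1/2)^(17.21/9.84) + 305·(1/2)^(2.61/9.84)
      = 32.445 + 90.741 + 253.78 ≈ 376.96 mg.

377 mg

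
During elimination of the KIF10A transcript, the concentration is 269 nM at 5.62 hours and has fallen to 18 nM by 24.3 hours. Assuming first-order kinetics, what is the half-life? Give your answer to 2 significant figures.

Over Δt = 24.3 − 5.62 = 18.68 hours, the level fell by a factor of 269/18 ≈ 14.944.
n = log₂(14.944) ≈ 3.9015 half-lives, so t½ = 18.68/3.9015 ≈ 4.7879 hours.

4.8 hours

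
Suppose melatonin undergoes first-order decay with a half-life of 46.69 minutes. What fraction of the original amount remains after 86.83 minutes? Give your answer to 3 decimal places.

n = 86.83/46.69 ≈ 1.8597 half-lives.
Fraction remaining = (1/2)^1.8597 ≈ 0.27553.

0.276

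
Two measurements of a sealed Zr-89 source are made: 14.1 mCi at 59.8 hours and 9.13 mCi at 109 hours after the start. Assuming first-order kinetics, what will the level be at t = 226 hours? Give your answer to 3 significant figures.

Over Δt = 109 − 59.8 = 49.2 hours, the level fell by a factor of 14.1/9.13 ≈ 1.5444.
n = log₂(1.5444) ≈ 0.62701 half-lives, so t½ = 49.2/0.62701 ≈ 78.468 hours.
From t = 109 to t = 226: 9.13 × (1/2)^((226−109)/78.468) ≈ 3.248 mCi.

3.25 mCi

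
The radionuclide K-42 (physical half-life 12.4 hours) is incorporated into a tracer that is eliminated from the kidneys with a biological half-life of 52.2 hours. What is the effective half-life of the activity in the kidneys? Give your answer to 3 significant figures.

1/t_eff = 1/t_phys + 1/t_biol = 1/12.4 + 1/52.2 = 0.099802 per hour.
t_eff = 12.4 × 52.2 / (12.4 + 52.2) ≈ 10.02 hours.

10.0 hours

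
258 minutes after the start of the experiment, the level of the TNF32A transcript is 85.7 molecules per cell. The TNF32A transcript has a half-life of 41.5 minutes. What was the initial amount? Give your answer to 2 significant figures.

Number of half-lives elapsed: n = 258/41.5 ≈ 6.2169.
A₀ = A × 2^n = 85.7 × 2^6.2169 = 85.7 × 74.381 ≈ 6374.5 molecules per cell.

6400 molecules per cell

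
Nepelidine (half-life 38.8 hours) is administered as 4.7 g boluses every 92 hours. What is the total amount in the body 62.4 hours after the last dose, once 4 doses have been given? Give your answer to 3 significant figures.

1.91 g

The 4 doses were given 338.4, 246.4, 154.4, 62.4 hours ago.
Total = 4.7·(1/2)^(338.4/38.8) + 4.7·(1/2)^(246.4/38.8) + 4.7·(1/2)^(154.4/38.8) + 4.7·(1/2)^(62.4/38.8)
      = 0.011133 + 0.057597 + 0.29798 + 1.5416 ≈ 1.9083 g.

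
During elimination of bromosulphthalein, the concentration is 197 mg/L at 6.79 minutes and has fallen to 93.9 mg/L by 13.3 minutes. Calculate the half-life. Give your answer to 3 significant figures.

6.09 minutes

Over Δt = 13.3 − 6.79 = 6.51 minutes, the level fell by a factor of 197/93.9 ≈ 2.098.
n = log₂(2.098) ≈ 1.069 half-lives, so t½ = 6.51/1.069 ≈ 6.0898 minutes.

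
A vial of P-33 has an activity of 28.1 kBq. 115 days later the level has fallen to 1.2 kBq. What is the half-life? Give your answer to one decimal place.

25.3 days

A/A₀ = 1.2/28.1 ≈ 0.042705.
n = log₂(23.417) ≈ 4.5495 half-lives elapsed in 115 days.
t½ = 115/4.5495 ≈ 25.278 days.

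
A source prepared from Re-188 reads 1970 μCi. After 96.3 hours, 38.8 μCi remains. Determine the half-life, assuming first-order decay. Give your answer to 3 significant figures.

A/A₀ = 38.8/1970 ≈ 0.019695.
n = log₂(50.773) ≈ 5.666 half-lives elapsed in 96.3 hours.
t½ = 96.3/5.666 ≈ 16.996 hours.

17.0 hours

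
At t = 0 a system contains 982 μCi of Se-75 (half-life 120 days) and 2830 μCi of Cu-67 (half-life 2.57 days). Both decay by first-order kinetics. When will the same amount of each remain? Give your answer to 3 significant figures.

4.01 days

Set 982·(1/2)^(t/120) = 2830·(1/2)^(t/2.57).
Taking log₂: log₂(982/2830) = t·(1/120 − 1/2.57).
log₂(0.347) = -1.527; 1/120 − 1/2.57 = -0.38077.
t = -1.527 / -0.38077 ≈ 4.0103 days.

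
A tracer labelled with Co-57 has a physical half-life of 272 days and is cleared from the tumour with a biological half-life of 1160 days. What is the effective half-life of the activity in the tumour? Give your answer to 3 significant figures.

220 days

1/t_eff = 1/t_phys + 1/t_biol = 1/272 + 1/1160 = 0.0045385 per day.
t_eff = 272 × 1160 / (272 + 1160) ≈ 220.34 days.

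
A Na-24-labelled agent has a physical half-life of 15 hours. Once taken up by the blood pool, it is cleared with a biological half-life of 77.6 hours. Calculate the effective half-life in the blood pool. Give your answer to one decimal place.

1/t_eff = 1/t_phys + 1/t_biol = 1/15 + 1/77.6 = 0.079553 per hour.
t_eff = 15 × 77.6 / (15 + 77.6) ≈ 12.57 hours.

12.6 hours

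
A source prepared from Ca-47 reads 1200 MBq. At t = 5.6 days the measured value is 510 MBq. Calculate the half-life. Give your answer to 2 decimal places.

A/A₀ = 510/1200 ≈ 0.425.
n = log₂(2.3529) ≈ 1.2345 half-lives elapsed in 5.6 days.
t½ = 5.6/1.2345 ≈ 4.5364 days.

4.54 days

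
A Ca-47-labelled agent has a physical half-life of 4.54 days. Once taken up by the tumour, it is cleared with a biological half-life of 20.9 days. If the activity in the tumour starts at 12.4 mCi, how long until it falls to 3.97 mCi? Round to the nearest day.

1/t_eff = 1/t_phys + 1/t_biol = 1/4.54 + 1/20.9 = 0.26811 per day.
t_eff = 4.54 × 20.9 / (4.54 + 20.9) ≈ 3.7298 days.
n = log₂(12.4/3.97) ≈ 1.6431; t = 1.6431 × 3.7298 ≈ 6.1285 days.

6 days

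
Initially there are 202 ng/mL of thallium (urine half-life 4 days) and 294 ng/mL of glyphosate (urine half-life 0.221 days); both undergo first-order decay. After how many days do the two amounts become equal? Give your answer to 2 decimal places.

0.13 days

Set 202·(1/2)^(t/4) = 294·(1/2)^(t/0.221).
Taking log₂: log₂(202/294) = t·(1/4 − 1/0.221).
log₂(0.68707) = -0.54146; 1/4 − 1/0.221 = -4.2749.
t = -0.54146 / -4.2749 ≈ 0.12666 days.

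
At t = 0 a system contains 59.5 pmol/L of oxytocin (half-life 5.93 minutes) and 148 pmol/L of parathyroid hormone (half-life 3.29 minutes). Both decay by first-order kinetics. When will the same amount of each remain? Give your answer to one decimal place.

Set 59.5·(1/2)^(t/5.93) = 148·(1/2)^(t/3.29).
Taking log₂: log₂(59.5/148) = t·(1/5.93 − 1/3.29).
log₂(0.40203) = -1.3146; 1/5.93 − 1/3.29 = -0.13532.
t = -1.3146 / -0.13532 ≈ 9.7152 minutes.

9.7 minutes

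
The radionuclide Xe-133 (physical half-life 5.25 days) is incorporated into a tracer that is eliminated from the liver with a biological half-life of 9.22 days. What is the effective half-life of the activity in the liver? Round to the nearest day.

1/t_eff = 1/t_phys + 1/t_biol = 1/5.25 + 1/9.22 = 0.29894 per day.
t_eff = 5.25 × 9.22 / (5.25 + 9.22) ≈ 3.3452 days.

3 days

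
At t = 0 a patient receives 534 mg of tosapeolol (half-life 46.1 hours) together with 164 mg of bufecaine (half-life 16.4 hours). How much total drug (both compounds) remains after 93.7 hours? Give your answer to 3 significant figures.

tosapeolol: 534 × (1/2)^(93.7/46.1) = 534 × (1/2)^2.0325 ≈ 130.52 mg.
bufecaine: 164 × (1/2)^(93.7/16.4) = 164 × (1/2)^5.7134 ≈ 3.1256 mg.
Total = 130.52 + 3.1256 ≈ 133.65 mg.

134 mg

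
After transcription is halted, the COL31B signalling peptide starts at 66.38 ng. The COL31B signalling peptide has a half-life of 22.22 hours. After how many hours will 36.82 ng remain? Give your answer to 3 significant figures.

Fraction remaining = 36.82/66.38 ≈ 0.55469.
n = log₂(66.38/36.82) = ln(1.8028)/ln 2 ≈ 0.85026 half-lives.
t = n × t½ = 0.85026 × 22.22 ≈ 18.893 hours.

18.9 hours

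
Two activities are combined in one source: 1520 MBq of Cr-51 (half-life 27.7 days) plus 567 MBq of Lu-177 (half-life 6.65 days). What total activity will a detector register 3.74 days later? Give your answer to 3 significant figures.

Cr-51: 1520 × (1/2)^(3.74/27.7) = 1520 × (1/2)^0.13502 ≈ 1384.2 MBq.
Lu-177: 567 × (1/2)^(3.74/6.65) = 567 × (1/2)^0.56241 ≈ 383.96 MBq.
Total = 1384.2 + 383.96 ≈ 1768.2 MBq.

1770 MBq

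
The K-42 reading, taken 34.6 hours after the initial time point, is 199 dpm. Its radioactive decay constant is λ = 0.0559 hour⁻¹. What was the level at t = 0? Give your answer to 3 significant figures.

1380 dpm

t½ = ln 2 / λ = 0.69315 / 0.0559 ≈ 12.4 hours.
Number of half-lives elapsed: n = 34.6/12.4 ≈ 2.7904.
A₀ = A × 2^n = 199 × 2^2.7904 = 199 × 6.9181 ≈ 1376.7 dpm.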